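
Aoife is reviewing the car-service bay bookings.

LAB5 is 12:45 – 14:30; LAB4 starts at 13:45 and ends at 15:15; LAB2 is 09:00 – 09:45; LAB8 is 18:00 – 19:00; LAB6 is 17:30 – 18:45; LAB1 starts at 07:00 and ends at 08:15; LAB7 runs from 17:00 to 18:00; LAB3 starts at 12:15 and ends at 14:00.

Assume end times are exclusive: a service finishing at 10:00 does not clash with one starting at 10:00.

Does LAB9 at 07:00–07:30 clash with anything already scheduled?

Yes — it overlaps LAB1

LAB1: starts 07:00 before LAB9 ends 07:30, and ends 08:15 after LAB9 starts 07:00 → overlap.
LAB2: starts 09:00 at or after LAB9 ends 07:30 → clear.
LAB3: starts 12:15 at or after LAB9 ends 07:30 → clear.
LAB5: starts 12:45 at or after LAB9 ends 07:30 → clear.
LAB4: starts 13:45 at or after LAB9 ends 07:30 → clear.
LAB7: starts 17:00 at or after LAB9 ends 07:30 → clear.
LAB6: starts 17:30 at or after LAB9 ends 07:30 → clear.
LAB8: starts 18:00 at or after LAB9 ends 07:30 → clear.
LAB9 overlaps LAB1.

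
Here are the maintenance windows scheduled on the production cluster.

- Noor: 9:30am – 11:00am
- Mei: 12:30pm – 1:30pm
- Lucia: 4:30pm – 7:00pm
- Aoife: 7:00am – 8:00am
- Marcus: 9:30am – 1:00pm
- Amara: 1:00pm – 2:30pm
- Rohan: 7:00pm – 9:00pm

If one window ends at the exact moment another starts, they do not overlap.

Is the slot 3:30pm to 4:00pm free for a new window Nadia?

Yes — the slot is free

Aoife: ends 8:00am at or before Nadia starts 3:30pm → clear.
Noor: ends 11:00am at or before Nadia starts 3:30pm → clear.
Marcus: ends 1:00pm at or before Nadia starts 3:30pm → clear.
Mei: ends 1:30pm at or before Nadia starts 3:30pm → clear.
Amara: ends 2:30pm at or before Nadia starts 3:30pm → clear.
Lucia: starts 4:30pm at or after Nadia ends 4:00pm → clear.
Rohan: starts 7:00pm at or after Nadia ends 4:00pm → clear.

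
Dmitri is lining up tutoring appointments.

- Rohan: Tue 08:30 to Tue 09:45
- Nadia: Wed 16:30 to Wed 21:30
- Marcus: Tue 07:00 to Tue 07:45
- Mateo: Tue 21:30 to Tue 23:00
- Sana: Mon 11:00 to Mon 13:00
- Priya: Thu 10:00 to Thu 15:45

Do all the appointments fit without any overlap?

Yes

Sorted by start: Sana, Marcus, Rohan, Mateo, Nadia, Priya.
Marcus starts after Sana ends; Sana is clear from here.
Rohan starts after Marcus ends; Marcus is clear from here.
Mateo starts after Rohan ends; Rohan is clear from here.
Nadia starts after Mateo ends; Mateo is clear from here.
Priya starts after Nadia ends.
Every pair is clear; the schedule has no overlaps.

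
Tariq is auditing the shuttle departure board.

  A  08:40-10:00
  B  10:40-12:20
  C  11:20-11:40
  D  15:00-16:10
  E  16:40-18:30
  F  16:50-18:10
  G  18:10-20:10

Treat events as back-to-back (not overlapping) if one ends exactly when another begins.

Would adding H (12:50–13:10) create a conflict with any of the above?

No — it doesn't clash with anything

A: ends 10:00 at or before H starts 12:50 → clear.
B: ends 12:20 at or before H starts 12:50 → clear.
C: ends 11:40 at or before H starts 12:50 → clear.
D: starts 15:00 at or after H ends 13:10 → clear.
E: starts 16:40 at or after H ends 13:10 → clear.
F: starts 16:50 at or after H ends 13:10 → clear.
G: starts 18:10 at or after H ends 13:10 → clear.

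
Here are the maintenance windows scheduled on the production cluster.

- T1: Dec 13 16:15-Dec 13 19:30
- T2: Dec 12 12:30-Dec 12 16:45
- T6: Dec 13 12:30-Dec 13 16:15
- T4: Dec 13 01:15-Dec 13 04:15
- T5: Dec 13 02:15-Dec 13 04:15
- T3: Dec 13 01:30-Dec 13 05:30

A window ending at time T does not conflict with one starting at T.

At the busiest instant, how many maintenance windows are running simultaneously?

Sort all start/end points and keep a running count:
Dec 12 12:30 start T2 → 1
Dec 12 16:45 end T2 → 0
Dec 13 01:15 start T4 → 1
Dec 13 01:30 start T3 → 2
Dec 13 02:15 start T5 → 3
Dec 13 04:15 end T4 → 2
Dec 13 04:15 end T5 → 1
Dec 13 05:30 end T3 → 0
Dec 13 12:30 start T6 → 1
Dec 13 16:15 end T6 → 0
Dec 13 16:15 start T1 → 1
Dec 13 19:30 end T1 → 0
Peak is 3, at Dec 13 02:15 (T3, T4, T5).

3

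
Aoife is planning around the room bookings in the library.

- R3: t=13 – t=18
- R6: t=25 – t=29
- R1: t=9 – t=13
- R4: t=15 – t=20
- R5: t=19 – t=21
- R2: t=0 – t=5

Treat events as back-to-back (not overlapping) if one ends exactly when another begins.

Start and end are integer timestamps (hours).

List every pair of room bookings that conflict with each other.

R3 & R4, R4 & R5

Sorted by start: R2, R1, R3, R4, R5, R6.
R1 starts after R2 ends; R2 is clear from here.
R3 starts exactly when R1 ends (back-to-back, no overlap); R1 is clear from here.
R4 starts before R3 ends → R3 and R4 overlap.
R5 starts after R3 ends; R3 is clear from here.
R5 starts before R4 ends → R4 and R5 overlap.
R6 starts after R4 ends.
R6 starts after R5 ends.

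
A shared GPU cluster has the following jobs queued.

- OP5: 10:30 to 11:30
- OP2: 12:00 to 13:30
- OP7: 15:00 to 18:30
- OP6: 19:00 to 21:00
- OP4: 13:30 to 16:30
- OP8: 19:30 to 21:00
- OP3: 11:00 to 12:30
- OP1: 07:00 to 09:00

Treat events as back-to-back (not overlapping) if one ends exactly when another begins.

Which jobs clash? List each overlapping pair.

OP2 & OP3, OP3 & OP5, OP4 & OP7, OP6 & OP8

Sorted by start: OP1, OP5, OP3, OP2, OP4, OP7, OP6, OP8.
OP5 starts after OP1 ends, so nothing later overlaps OP1 either.
OP3 starts before OP5 ends → OP5 and OP3 overlap.
OP2 starts after OP5 ends, so nothing later overlaps OP5 either.
OP2 starts before OP3 ends → OP3 and OP2 overlap.
OP4 starts after OP3 ends, so nothing later overlaps OP3 either.
OP4 starts exactly when OP2 ends (back-to-back, no overlap), so nothing later overlaps OP2 either.
OP7 starts before OP4 ends → OP4 and OP7 overlap.
OP6 starts after OP4 ends, so nothing later overlaps OP4 either.
OP6 starts after OP7 ends, so nothing later overlaps OP7 either.
OP8 starts before OP6 ends → OP6 and OP8 overlap.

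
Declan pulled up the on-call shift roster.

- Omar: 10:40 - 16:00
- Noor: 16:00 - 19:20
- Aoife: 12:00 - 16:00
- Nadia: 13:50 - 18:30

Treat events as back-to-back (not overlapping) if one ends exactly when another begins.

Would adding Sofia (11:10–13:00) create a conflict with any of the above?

Yes — it overlaps Aoife, Omar

Omar: starts 10:40 before Sofia ends 13:00, and ends 16:00 after Sofia starts 11:10 → overlap.
Aoife: starts 12:00 before Sofia ends 13:00, and ends 16:00 after Sofia starts 11:10 → overlap.
Nadia: starts 13:50 at or after Sofia ends 13:00 → clear.
Noor: starts 16:00 at or after Sofia ends 13:00 → clear.
Sofia overlaps Omar, Aoife.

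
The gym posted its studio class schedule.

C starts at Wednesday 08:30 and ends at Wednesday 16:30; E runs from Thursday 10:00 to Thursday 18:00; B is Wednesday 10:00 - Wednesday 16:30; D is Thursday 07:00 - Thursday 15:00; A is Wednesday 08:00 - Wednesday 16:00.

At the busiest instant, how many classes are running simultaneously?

3

Sort all start/end points and keep a running count:
Wednesday 08:00 start A → 1
Wednesday 08:30 start C → 2
Wednesday 10:00 start B → 3
Wednesday 16:00 end A → 2
Wednesday 16:30 end B → 1
Wednesday 16:30 end C → 0
Thursday 07:00 start D → 1
Thursday 10:00 start E → 2
Thursday 15:00 end D → 1
Thursday 18:00 end E → 0
Peak is 3, at Wednesday 10:00 (A, B, C).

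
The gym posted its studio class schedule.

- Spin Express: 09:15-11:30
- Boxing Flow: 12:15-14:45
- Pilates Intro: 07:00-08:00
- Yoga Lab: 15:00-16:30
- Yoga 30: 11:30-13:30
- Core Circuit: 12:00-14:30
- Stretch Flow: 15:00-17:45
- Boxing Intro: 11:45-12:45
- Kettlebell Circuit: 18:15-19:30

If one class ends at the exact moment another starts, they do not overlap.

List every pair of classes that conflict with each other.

Boxing Flow & Boxing Intro, Boxing Flow & Core Circuit, Boxing Flow & Yoga 30, Boxing Intro & Core Circuit, Boxing Intro & Yoga 30, Core Circuit & Yoga 30, Stretch Flow & Yoga Lab

Sorted by start: Pilates Intro, Spin Express, Yoga 30, Boxing Intro, Core Circuit, Boxing Flow, Stretch Flow, Yoga Lab, Kettlebell Circuit.
Spin Express starts after Pilates Intro ends, so nothing later overlaps Pilates Intro either.
Yoga 30 starts exactly when Spin Express ends (back-to-back, no overlap), so nothing later overlaps Spin Express either.
Boxing Intro starts before Yoga 30 ends → Yoga 30 and Boxing Intro overlap.
Core Circuit starts before Yoga 30 ends → Yoga 30 and Core Circuit overlap.
Boxing Flow starts before Yoga 30 ends → Yoga 30 and Boxing Flow overlap.
Stretch Flow starts after Yoga 30 ends, so nothing later overlaps Yoga 30 either.
Core Circuit starts before Boxing Intro ends → Boxing Intro and Core Circuit overlap.
Boxing Flow starts before Boxing Intro ends → Boxing Intro and Boxing Flow overlap.
Stretch Flow starts after Boxing Intro ends, so nothing later overlaps Boxing Intro either.
Boxing Flow starts before Core Circuit ends → Core Circuit and Boxing Flow overlap.
Stretch Flow starts after Core Circuit ends, so nothing later overlaps Core Circuit either.
Stretch Flow starts after Boxing Flow ends, so nothing later overlaps Boxing Flow either.
Yoga Lab starts before Stretch Flow ends → Stretch Flow and Yoga Lab overlap.
Kettlebell Circuit starts after Stretch Flow ends.
Kettlebell Circuit starts after Yoga Lab ends.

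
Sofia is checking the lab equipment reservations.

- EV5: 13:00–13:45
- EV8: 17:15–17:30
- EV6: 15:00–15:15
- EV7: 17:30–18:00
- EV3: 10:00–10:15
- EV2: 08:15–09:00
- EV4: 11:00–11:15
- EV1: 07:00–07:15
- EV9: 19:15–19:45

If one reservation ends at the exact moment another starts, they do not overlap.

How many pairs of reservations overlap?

Two intervals overlap when each starts before the other ends.
Sorted by start: EV1, EV2, EV3, EV4, EV5, EV6, EV8, EV7, EV9.
EV2 starts after EV1 ends — done with EV1.
EV3 starts after EV2 ends — done with EV2.
EV4 starts after EV3 ends — done with EV3.
EV5 starts after EV4 ends — done with EV4.
EV6 starts after EV5 ends — done with EV5.
EV8 starts after EV6 ends — done with EV6.
EV7 starts exactly when EV8 ends (back-to-back, no overlap) — done with EV8.
EV9 starts after EV7 ends.
No pair overlaps.

0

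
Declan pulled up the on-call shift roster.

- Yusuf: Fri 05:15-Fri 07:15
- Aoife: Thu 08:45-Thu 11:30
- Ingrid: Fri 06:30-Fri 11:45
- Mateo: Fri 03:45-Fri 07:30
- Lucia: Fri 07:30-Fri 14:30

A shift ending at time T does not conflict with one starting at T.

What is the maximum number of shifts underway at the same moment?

3

Sweep the timeline, counting +1 at each start and −1 at each end (ends before starts at a tie):
Thu 08:45 start Aoife → 1
Thu 11:30 end Aoife → 0
Fri 03:45 start Mateo → 1
Fri 05:15 start Yusuf → 2
Fri 06:30 start Ingrid → 3
Fri 07:15 end Yusuf → 2
Fri 07:30 end Mateo → 1
Fri 07:30 start Lucia → 2
Fri 11:45 end Ingrid → 1
Fri 14:30 end Lucia → 0
Peak is 3, at Fri 06:30 (Ingrid, Mateo, Yusuf).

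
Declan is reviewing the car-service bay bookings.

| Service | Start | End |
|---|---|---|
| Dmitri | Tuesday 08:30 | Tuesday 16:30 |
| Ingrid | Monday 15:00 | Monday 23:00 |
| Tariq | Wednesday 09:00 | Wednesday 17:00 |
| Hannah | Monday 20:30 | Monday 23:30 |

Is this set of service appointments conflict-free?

No

Two intervals overlap when each starts before the other ends.
Sorted by start: Ingrid, Hannah, Dmitri, Tariq.
Hannah starts before Ingrid ends → Ingrid and Hannah overlap.
That's a conflict, so the schedule is not conflict-free.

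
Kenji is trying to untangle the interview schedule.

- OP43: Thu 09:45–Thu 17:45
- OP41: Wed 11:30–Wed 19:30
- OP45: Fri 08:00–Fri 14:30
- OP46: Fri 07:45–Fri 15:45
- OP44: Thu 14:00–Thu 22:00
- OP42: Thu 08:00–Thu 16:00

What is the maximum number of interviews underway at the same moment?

3

Sort all start/end points and keep a running count:
Wed 11:30 start OP41 → 1
Wed 19:30 end OP41 → 0
Thu 08:00 start OP42 → 1
Thu 09:45 start OP43 → 2
Thu 14:00 start OP44 → 3
Thu 16:00 end OP42 → 2
Thu 17:45 end OP43 → 1
Thu 22:00 end OP44 → 0
Fri 07:45 start OP46 → 1
Fri 08:00 start OP45 → 2
Fri 14:30 end OP45 → 1
Fri 15:45 end OP46 → 0
Peak is 3, at Thu 14:00 (OP42, OP43, OP44).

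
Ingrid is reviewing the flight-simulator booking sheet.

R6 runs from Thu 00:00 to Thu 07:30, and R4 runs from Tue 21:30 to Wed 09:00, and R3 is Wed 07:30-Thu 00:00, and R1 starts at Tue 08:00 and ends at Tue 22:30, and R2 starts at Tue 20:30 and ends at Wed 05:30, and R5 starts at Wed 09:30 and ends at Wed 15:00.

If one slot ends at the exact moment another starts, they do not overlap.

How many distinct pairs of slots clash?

5

Sorted by start: R1, R2, R4, R3, R5, R6.
R2 starts before R1 ends → R1 and R2 overlap.
R4 starts before R1 ends → R1 and R4 overlap.
R3 starts after R1 ends; R1 is clear from here.
R4 starts before R2 ends → R2 and R4 overlap.
R3 starts after R2 ends; R2 is clear from here.
R3 starts before R4 ends → R4 and R3 overlap.
R5 starts after R4 ends; R4 is clear from here.
R5 starts before R3 ends → R3 and R5 overlap.
R6 starts exactly when R3 ends (back-to-back, no overlap).
R6 starts after R5 ends.
Overlapping pairs: R1 & R2, R1 & R4, R2 & R4, R3 & R4, R3 & R5 — 5 in total.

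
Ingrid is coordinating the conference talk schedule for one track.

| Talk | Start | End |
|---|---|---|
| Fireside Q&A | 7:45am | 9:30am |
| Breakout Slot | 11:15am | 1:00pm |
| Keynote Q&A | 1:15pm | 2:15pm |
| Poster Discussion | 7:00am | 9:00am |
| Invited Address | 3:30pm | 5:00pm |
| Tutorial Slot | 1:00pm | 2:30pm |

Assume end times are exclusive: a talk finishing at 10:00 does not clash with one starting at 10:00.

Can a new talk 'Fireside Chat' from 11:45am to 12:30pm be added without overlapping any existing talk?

No — it overlaps Breakout Slot

Poster Discussion: ends 9:00am at or before Fireside Chat starts 11:45am → clear.
Fireside Q&A: ends 9:30am at or before Fireside Chat starts 11:45am → clear.
Breakout Slot: starts 11:15am before Fireside Chat ends 12:30pm, and ends 1:00pm after Fireside Chat starts 11:45am → overlap.
Tutorial Slot: starts 1:00pm at or after Fireside Chat ends 12:30pm → clear.
Keynote Q&A: starts 1:15pm at or after Fireside Chat ends 12:30pm → clear.
Invited Address: starts 3:30pm at or after Fireside Chat ends 12:30pm → clear.
Fireside Chat overlaps Breakout Slot.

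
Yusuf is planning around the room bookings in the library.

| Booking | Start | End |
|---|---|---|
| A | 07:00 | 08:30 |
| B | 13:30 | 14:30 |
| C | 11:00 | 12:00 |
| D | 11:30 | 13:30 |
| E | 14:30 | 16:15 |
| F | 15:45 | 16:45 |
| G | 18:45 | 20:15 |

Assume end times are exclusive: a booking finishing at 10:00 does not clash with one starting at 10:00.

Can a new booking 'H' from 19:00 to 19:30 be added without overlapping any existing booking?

A: ends 08:30 at or before H starts 19:00 → clear.
C: ends 12:00 at or before H starts 19:00 → clear.
D: ends 13:30 at or before H starts 19:00 → clear.
B: ends 14:30 at or before H starts 19:00 → clear.
E: ends 16:15 at or before H starts 19:00 → clear.
F: ends 16:45 at or before H starts 19:00 → clear.
G: starts 18:45 before H ends 19:30, and ends 20:15 after H starts 19:00 → overlap.
H overlaps G.

No — it overlaps G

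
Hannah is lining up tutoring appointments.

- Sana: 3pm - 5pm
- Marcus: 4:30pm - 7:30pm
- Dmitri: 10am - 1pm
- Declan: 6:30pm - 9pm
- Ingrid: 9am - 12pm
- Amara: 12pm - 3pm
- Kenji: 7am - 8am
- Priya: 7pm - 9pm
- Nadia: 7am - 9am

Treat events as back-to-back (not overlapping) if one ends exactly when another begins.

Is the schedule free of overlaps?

No

Sorted by start: Nadia, Kenji, Ingrid, Dmitri, Amara, Sana, Marcus, Declan, Priya.
Kenji starts before Nadia ends → Nadia and Kenji overlap.
That's a conflict, so the schedule is not conflict-free.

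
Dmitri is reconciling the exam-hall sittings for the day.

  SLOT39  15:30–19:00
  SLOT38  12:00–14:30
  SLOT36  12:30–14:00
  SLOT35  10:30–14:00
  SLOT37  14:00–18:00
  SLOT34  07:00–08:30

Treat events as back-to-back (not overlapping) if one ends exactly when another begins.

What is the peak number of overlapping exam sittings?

Sweep the timeline, counting +1 at each start and −1 at each end (ends before starts at a tie):
07:00 start SLOT34 → 1
08:30 end SLOT34 → 0
10:30 start SLOT35 → 1
12:00 start SLOT38 → 2
12:30 start SLOT36 → 3
14:00 end SLOT35 → 2
14:00 end SLOT36 → 1
14:00 start SLOT37 → 2
14:30 end SLOT38 → 1
15:30 start SLOT39 → 2
18:00 end SLOT37 → 1
19:00 end SLOT39 → 0
Peak is 3, at 12:30 (SLOT35, SLOT36, SLOT38).

3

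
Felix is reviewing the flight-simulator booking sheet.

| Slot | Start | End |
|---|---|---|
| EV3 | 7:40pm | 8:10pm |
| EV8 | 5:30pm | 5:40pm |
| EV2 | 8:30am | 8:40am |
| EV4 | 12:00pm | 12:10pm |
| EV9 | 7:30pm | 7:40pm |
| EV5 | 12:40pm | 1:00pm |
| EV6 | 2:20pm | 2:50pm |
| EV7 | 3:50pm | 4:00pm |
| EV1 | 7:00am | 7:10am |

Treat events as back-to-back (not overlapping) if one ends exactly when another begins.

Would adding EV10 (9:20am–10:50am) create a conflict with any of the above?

No — it doesn't clash with anything

EV1: ends 7:10am at or before EV10 starts 9:20am → clear.
EV2: ends 8:40am at or before EV10 starts 9:20am → clear.
EV4: starts 12:00pm at or after EV10 ends 10:50am → clear.
EV5: starts 12:40pm at or after EV10 ends 10:50am → clear.
EV6: starts 2:20pm at or after EV10 ends 10:50am → clear.
EV7: starts 3:50pm at or after EV10 ends 10:50am → clear.
EV8: starts 5:30pm at or after EV10 ends 10:50am → clear.
EV9: starts 7:30pm at or after EV10 ends 10:50am → clear.
EV3: starts 7:40pm at or after EV10 ends 10:50am → clear.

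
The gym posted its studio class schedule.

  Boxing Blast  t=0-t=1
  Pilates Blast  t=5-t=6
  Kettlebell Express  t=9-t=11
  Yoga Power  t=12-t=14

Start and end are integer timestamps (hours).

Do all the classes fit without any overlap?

Two intervals overlap when each starts before the other ends.
Sorted by start: Boxing Blast, Pilates Blast, Kettlebell Express, Yoga Power.
Pilates Blast starts after Boxing Blast ends, so Boxing Blast has no further overlaps.
Kettlebell Express starts after Pilates Blast ends, so Pilates Blast has no further overlaps.
Yoga Power starts after Kettlebell Express ends.
Every pair is clear; the schedule has no overlaps.

Yes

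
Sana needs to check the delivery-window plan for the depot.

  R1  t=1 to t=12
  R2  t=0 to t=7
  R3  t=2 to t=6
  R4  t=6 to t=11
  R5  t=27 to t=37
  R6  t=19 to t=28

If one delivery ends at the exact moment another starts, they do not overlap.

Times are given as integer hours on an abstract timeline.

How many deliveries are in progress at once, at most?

Walk through starts and ends in time order (an end at T is processed before a start at T):
t=0 start R2 → 1
t=1 start R1 → 2
t=2 start R3 → 3
t=6 end R3 → 2
t=6 start R4 → 3
t=7 end R2 → 2
t=11 end R4 → 1
t=12 end R1 → 0
t=19 start R6 → 1
t=27 start R5 → 2
t=28 end R6 → 1
t=37 end R5 → 0
Peak is 3, at t=2 (R1, R2, R3).

3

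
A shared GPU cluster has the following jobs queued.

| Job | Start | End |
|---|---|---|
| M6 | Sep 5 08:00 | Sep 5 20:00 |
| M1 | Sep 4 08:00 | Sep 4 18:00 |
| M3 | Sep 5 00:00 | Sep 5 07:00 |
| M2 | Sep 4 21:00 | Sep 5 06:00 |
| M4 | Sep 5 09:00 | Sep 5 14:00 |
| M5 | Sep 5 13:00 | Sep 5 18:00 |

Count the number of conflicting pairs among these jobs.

4

Sorted by start: M1, M2, M3, M6, M4, M5.
M2 starts after M1 ends; M1 is clear from here.
M3 starts before M2 ends → M2 and M3 overlap.
M6 starts after M2 ends; M2 is clear from here.
M6 starts after M3 ends; M3 is clear from here.
M4 starts before M6 ends → M6 and M4 overlap.
M5 starts before M6 ends → M6 and M5 overlap.
M5 starts before M4 ends → M4 and M5 overlap.
Overlapping pairs: M2 & M3, M4 & M5, M4 & M6, M5 & M6 — 4 in total.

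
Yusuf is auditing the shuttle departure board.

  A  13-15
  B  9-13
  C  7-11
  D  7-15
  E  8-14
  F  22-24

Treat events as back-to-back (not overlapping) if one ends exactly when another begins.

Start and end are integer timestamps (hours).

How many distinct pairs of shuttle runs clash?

Two intervals overlap when each starts before the other ends.
Sorted by start: C, D, E, B, A, F.
D starts before C ends → C and D overlap.
E starts before C ends → C and E overlap.
B starts before C ends → C and B overlap.
A starts after C ends, so C has no further overlaps.
E starts before D ends → D and E overlap.
B starts before D ends → D and B overlap.
A starts before D ends → D and A overlap.
F starts after D ends.
B starts before E ends → E and B overlap.
A starts before E ends → E and A overlap.
F starts after E ends.
A starts exactly when B ends (back-to-back, no overlap), so B has no further overlaps.
F starts after A ends.
Overlapping pairs: A & D, A & E, B & C, B & D, B & E, C & D, C & E, D & E — 8 in total.

8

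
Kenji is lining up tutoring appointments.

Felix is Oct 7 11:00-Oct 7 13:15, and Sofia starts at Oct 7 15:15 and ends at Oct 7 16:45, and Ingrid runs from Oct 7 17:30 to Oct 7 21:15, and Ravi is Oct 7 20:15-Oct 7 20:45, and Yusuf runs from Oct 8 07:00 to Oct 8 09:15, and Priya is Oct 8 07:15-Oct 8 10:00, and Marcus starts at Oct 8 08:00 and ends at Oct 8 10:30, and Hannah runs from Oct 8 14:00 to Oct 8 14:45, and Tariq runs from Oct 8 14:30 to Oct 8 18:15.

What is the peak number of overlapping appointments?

Walk through starts and ends in time order (an end at T is processed before a start at T):
Oct 7 11:00 start Felix → 1
Oct 7 13:15 end Felix → 0
Oct 7 15:15 start Sofia → 1
Oct 7 16:45 end Sofia → 0
Oct 7 17:30 start Ingrid → 1
Oct 7 20:15 start Ravi → 2
Oct 7 20:45 end Ravi → 1
Oct 7 21:15 end Ingrid → 0
Oct 8 07:00 start Yusuf → 1
Oct 8 07:15 start Priya → 2
Oct 8 08:00 start Marcus → 3
Oct 8 09:15 end Yusuf → 2
Oct 8 10:00 end Priya → 1
Oct 8 10:30 end Marcus → 0
Oct 8 14:00 start Hannah → 1
Oct 8 14:30 start Tariq → 2
Oct 8 14:45 end Hannah → 1
Oct 8 18:15 end Tariq → 0
Peak is 3, at Oct 8 08:00 (Marcus, Priya, Yusuf).

3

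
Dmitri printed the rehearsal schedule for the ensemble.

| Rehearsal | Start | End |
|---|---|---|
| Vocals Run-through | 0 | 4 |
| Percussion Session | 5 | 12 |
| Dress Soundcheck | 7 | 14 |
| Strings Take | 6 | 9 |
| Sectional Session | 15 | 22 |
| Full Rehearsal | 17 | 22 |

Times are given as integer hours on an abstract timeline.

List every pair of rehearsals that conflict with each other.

Two intervals overlap when each starts before the other ends.
Sorted by start: Vocals Run-through, Percussion Session, Strings Take, Dress Soundcheck, Sectional Session, Full Rehearsal.
Percussion Session starts after Vocals Run-through ends, so nothing later overlaps Vocals Run-through either.
Strings Take starts before Percussion Session ends → Percussion Session and Strings Take overlap.
Dress Soundcheck starts before Percussion Session ends → Percussion Session and Dress Soundcheck overlap.
Sectional Session starts after Percussion Session ends, so nothing later overlaps Percussion Session either.
Dress Soundcheck starts before Strings Take ends → Strings Take and Dress Soundcheck overlap.
Sectional Session starts after Strings Take ends, so nothing later overlaps Strings Take either.
Sectional Session starts after Dress Soundcheck ends, so nothing later overlaps Dress Soundcheck either.
Full Rehearsal starts before Sectional Session ends → Sectional Session and Full Rehearsal overlap.

Dress Soundcheck & Percussion Session, Dress Soundcheck & Strings Take, Full Rehearsal & Sectional Session, Percussion Session & Strings Take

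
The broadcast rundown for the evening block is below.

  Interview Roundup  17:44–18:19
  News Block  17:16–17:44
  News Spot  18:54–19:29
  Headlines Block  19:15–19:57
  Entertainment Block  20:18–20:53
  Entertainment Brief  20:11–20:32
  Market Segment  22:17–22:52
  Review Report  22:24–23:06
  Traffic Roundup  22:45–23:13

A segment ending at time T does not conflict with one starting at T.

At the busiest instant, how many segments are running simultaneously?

Sweep the timeline, counting +1 at each start and −1 at each end (ends before starts at a tie):
17:16 start News Block → 1
17:44 end News Block → 0
17:44 start Interview Roundup → 1
18:19 end Interview Roundup → 0
18:54 start News Spot → 1
19:15 start Headlines Block → 2
19:29 end News Spot → 1
19:57 end Headlines Block → 0
20:11 start Entertainment Brief → 1
20:18 start Entertainment Block → 2
20:32 end Entertainment Brief → 1
20:53 end Entertainment Block → 0
22:17 start Market Segment → 1
22:24 start Review Report → 2
22:45 start Traffic Roundup → 3
22:52 end Market Segment → 2
23:06 end Review Report → 1
23:13 end Traffic Roundup → 0
Peak is 3, at 22:45 (Market Segment, Review Report, Traffic Roundup).

3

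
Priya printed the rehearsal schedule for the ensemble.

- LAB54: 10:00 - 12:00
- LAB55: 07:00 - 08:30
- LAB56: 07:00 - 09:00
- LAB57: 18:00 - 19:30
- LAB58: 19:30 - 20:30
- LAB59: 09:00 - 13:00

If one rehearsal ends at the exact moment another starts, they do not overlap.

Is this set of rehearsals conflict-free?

Sorted by start: LAB55, LAB56, LAB59, LAB54, LAB57, LAB58.
LAB56 starts before LAB55 ends → LAB55 and LAB56 overlap.
That's a conflict, so the schedule is not conflict-free.

No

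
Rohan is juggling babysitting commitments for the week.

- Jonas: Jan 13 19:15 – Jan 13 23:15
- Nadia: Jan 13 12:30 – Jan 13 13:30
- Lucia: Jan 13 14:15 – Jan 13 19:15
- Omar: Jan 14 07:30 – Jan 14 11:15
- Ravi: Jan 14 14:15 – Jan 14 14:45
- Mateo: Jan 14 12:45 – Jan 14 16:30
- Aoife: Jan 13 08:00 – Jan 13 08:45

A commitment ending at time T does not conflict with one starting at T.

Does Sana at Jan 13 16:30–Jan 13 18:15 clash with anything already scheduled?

Yes — it overlaps Lucia

Aoife: ends Jan 13 08:45 at or before Sana starts Jan 13 16:30 → clear.
Nadia: ends Jan 13 13:30 at or before Sana starts Jan 13 16:30 → clear.
Lucia: starts Jan 13 14:15 before Sana ends Jan 13 18:15, and ends Jan 13 19:15 after Sana starts Jan 13 16:30 → overlap.
Jonas: starts Jan 13 19:15 at or after Sana ends Jan 13 18:15 → clear.
Omar: starts Jan 14 07:30 at or after Sana ends Jan 13 18:15 → clear.
Mateo: starts Jan 14 12:45 at or after Sana ends Jan 13 18:15 → clear.
Ravi: starts Jan 14 14:15 at or after Sana ends Jan 13 18:15 → clear.
Sana overlaps Lucia.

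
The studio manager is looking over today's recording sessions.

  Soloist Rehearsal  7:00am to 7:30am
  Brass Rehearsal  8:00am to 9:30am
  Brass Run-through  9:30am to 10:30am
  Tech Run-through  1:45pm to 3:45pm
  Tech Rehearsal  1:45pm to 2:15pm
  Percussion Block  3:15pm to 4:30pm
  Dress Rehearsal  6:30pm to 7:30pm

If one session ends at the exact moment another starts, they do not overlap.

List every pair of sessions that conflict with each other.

Sorted by start: Soloist Rehearsal, Brass Rehearsal, Brass Run-through, Tech Run-through, Tech Rehearsal, Percussion Block, Dress Rehearsal.
Brass Rehearsal starts after Soloist Rehearsal ends, so Soloist Rehearsal has no further overlaps.
Brass Run-through starts exactly when Brass Rehearsal ends (back-to-back, no overlap), so Brass Rehearsal has no further overlaps.
Tech Run-through starts after Brass Run-through ends, so Brass Run-through has no further overlaps.
Tech Rehearsal starts before Tech Run-through ends → Tech Run-through and Tech Rehearsal overlap.
Percussion Block starts before Tech Run-through ends → Tech Run-through and Percussion Block overlap.
Dress Rehearsal starts after Tech Run-through ends.
Percussion Block starts after Tech Rehearsal ends, so Tech Rehearsal has no further overlaps.
Dress Rehearsal starts after Percussion Block ends.

Percussion Block & Tech Run-through, Tech Rehearsal & Tech Run-through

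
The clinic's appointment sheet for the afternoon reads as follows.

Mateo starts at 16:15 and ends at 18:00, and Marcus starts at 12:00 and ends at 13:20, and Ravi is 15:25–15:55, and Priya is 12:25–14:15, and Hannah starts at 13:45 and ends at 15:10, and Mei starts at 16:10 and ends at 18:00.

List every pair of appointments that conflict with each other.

Hannah & Priya, Marcus & Priya, Mateo & Mei

Two intervals overlap when each starts before the other ends.
Sorted by start: Marcus, Priya, Hannah, Ravi, Mei, Mateo.
Priya starts before Marcus ends → Marcus and Priya overlap.
Hannah starts after Marcus ends; Marcus is clear from here.
Hannah starts before Priya ends → Priya and Hannah overlap.
Ravi starts after Priya ends; Priya is clear from here.
Ravi starts after Hannah ends; Hannah is clear from here.
Mei starts after Ravi ends; Ravi is clear from here.
Mateo starts before Mei ends → Mei and Mateo overlap.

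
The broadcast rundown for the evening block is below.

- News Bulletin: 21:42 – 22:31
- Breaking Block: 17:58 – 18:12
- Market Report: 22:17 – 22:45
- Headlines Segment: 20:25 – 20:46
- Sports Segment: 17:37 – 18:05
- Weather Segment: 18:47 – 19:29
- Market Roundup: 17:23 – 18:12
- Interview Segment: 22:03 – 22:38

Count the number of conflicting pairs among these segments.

Sorted by start: Market Roundup, Sports Segment, Breaking Block, Weather Segment, Headlines Segment, News Bulletin, Interview Segment, Market Report.
Sports Segment starts before Market Roundup ends → Market Roundup and Sports Segment overlap.
Breaking Block starts before Market Roundup ends → Market Roundup and Breaking Block overlap.
Weather Segment starts after Market Roundup ends — done with Market Roundup.
Breaking Block starts before Sports Segment ends → Sports Segment and Breaking Block overlap.
Weather Segment starts after Sports Segment ends — done with Sports Segment.
Weather Segment starts after Breaking Block ends — done with Breaking Block.
Headlines Segment starts after Weather Segment ends — done with Weather Segment.
News Bulletin starts after Headlines Segment ends — done with Headlines Segment.
Interview Segment starts before News Bulletin ends → News Bulletin and Interview Segment overlap.
Market Report starts before News Bulletin ends → News Bulletin and Market Report overlap.
Market Report starts before Interview Segment ends → Interview Segment and Market Report overlap.
Overlapping pairs: Breaking Block & Market Roundup, Breaking Block & Sports Segment, Interview Segment & Market Report, Interview Segment & News Bulletin, Market Report & News Bulletin, Market Roundup & Sports Segment — 6 in total.

6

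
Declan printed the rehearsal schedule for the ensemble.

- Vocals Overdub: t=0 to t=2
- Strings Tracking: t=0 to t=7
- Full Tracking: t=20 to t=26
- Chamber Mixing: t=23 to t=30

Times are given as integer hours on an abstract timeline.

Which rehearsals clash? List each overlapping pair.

Chamber Mixing & Full Tracking, Strings Tracking & Vocals Overdub

Sorted by start: Strings Tracking, Vocals Overdub, Full Tracking, Chamber Mixing.
Vocals Overdub starts before Strings Tracking ends → Strings Tracking and Vocals Overdub overlap.
Full Tracking starts after Strings Tracking ends, so nothing later overlaps Strings Tracking either.
Full Tracking starts after Vocals Overdub ends, so nothing later overlaps Vocals Overdub either.
Chamber Mixing starts before Full Tracking ends → Full Tracking and Chamber Mixing overlap.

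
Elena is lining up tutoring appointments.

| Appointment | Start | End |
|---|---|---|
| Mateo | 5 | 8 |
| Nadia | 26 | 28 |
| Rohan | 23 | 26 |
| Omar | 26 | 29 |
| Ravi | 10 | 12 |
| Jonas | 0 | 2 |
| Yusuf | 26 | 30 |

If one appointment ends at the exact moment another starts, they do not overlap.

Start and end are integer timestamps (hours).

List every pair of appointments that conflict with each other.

Two intervals overlap when each starts before the other ends.
Sorted by start: Jonas, Mateo, Ravi, Rohan, Omar, Nadia, Yusuf.
Mateo starts after Jonas ends — done with Jonas.
Ravi starts after Mateo ends — done with Mateo.
Rohan starts after Ravi ends — done with Ravi.
Omar starts exactly when Rohan ends (back-to-back, no overlap) — done with Rohan.
Nadia starts before Omar ends → Omar and Nadia overlap.
Yusuf starts before Omar ends → Omar and Yusuf overlap.
Yusuf starts before Nadia ends → Nadia and Yusuf overlap.

Nadia & Omar, Nadia & Yusuf, Omar & Yusuf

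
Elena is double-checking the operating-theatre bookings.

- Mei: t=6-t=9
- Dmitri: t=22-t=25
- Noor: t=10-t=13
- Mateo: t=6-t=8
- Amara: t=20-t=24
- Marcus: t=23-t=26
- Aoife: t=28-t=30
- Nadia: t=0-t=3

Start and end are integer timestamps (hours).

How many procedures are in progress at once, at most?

Sweep the timeline, counting +1 at each start and −1 at each end (ends before starts at a tie):
t=0 start Nadia → 1
t=3 end Nadia → 0
t=6 start Mateo → 1
t=6 start Mei → 2
t=8 end Mateo → 1
t=9 end Mei → 0
t=10 start Noor → 1
t=13 end Noor → 0
t=20 start Amara → 1
t=22 start Dmitri → 2
t=23 start Marcus → 3
t=24 end Amara → 2
t=25 end Dmitri → 1
t=26 end Marcus → 0
t=28 start Aoife → 1
t=30 end Aoife → 0
Peak is 3, at t=23 (Amara, Dmitri, Marcus).

3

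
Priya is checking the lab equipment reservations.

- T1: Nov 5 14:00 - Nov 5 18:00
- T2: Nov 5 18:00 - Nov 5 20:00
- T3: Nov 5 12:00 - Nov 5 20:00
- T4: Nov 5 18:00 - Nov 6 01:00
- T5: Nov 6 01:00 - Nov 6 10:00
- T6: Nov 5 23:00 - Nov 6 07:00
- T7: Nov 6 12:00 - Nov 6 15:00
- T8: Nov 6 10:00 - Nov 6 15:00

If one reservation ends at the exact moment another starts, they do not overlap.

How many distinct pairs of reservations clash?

Sorted by start: T3, T1, T2, T4, T6, T5, T8, T7.
T1 starts before T3 ends → T3 and T1 overlap.
T2 starts before T3 ends → T3 and T2 overlap.
T4 starts before T3 ends → T3 and T4 overlap.
T6 starts after T3 ends, so T3 has no further overlaps.
T2 starts exactly when T1 ends (back-to-back, no overlap), so T1 has no further overlaps.
T4 starts before T2 ends → T2 and T4 overlap.
T6 starts after T2 ends, so T2 has no further overlaps.
T6 starts before T4 ends → T4 and T6 overlap.
T5 starts exactly when T4 ends (back-to-back, no overlap), so T4 has no further overlaps.
T5 starts before T6 ends → T6 and T5 overlap.
T8 starts after T6 ends, so T6 has no further overlaps.
T8 starts exactly when T5 ends (back-to-back, no overlap), so T5 has no further overlaps.
T7 starts before T8 ends → T8 and T7 overlap.
Overlapping pairs: T1 & T3, T2 & T3, T2 & T4, T3 & T4, T4 & T6, T5 & T6, T7 & T8 — 7 in total.

7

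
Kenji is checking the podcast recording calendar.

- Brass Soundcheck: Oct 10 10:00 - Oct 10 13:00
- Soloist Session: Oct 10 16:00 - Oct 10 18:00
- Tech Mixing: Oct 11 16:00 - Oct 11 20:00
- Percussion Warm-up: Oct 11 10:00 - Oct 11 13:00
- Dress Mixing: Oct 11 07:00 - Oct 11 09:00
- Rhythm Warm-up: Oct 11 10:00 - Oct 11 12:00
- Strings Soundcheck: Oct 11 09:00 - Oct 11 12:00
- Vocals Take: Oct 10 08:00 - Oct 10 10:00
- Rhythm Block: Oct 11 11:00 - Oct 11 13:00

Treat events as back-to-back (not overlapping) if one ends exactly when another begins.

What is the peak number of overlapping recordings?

Sweep the timeline, counting +1 at each start and −1 at each end (ends before starts at a tie):
Oct 10 08:00 start Vocals Take → 1
Oct 10 10:00 end Vocals Take → 0
Oct 10 10:00 start Brass Soundcheck → 1
Oct 10 13:00 end Brass Soundcheck → 0
Oct 10 16:00 start Soloist Session → 1
Oct 10 18:00 end Soloist Session → 0
Oct 11 07:00 start Dress Mixing → 1
Oct 11 09:00 end Dress Mixing → 0
Oct 11 09:00 start Strings Soundcheck → 1
Oct 11 10:00 start Percussion Warm-up → 2
Oct 11 10:00 start Rhythm Warm-up → 3
Oct 11 11:00 start Rhythm Block → 4
Oct 11 12:00 end Rhythm Warm-up → 3
Oct 11 12:00 end Strings Soundcheck → 2
Oct 11 13:00 end Percussion Warm-up → 1
Oct 11 13:00 end Rhythm Block → 0
Oct 11 16:00 start Tech Mixing → 1
Oct 11 20:00 end Tech Mixing → 0
Peak is 4, at Oct 11 11:00 (Percussion Warm-up, Rhythm Block, Rhythm Warm-up, Strings Soundcheck).

4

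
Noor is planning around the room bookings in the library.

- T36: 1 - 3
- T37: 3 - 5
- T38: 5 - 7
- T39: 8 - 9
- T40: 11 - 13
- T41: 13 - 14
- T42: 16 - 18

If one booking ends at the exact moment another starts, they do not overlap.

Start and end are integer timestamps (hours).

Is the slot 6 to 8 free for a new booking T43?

No — it overlaps T38

T36: ends 3 at or before T43 starts 6 → clear.
T37: ends 5 at or before T43 starts 6 → clear.
T38: starts 5 before T43 ends 8, and ends 7 after T43 starts 6 → overlap.
T39: starts 8 at or after T43 ends 8 → clear.
T40: starts 11 at or after T43 ends 8 → clear.
T41: starts 13 at or after T43 ends 8 → clear.
T42: starts 16 at or after T43 ends 8 → clear.
T43 overlaps T38.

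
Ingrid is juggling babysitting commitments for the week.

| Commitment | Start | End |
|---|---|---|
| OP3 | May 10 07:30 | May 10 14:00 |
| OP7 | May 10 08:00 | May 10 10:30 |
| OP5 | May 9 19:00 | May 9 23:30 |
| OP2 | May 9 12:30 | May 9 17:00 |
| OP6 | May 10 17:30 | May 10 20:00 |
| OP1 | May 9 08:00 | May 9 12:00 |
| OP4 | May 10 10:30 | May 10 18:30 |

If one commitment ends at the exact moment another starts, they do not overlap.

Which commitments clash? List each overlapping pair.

OP3 & OP4, OP3 & OP7, OP4 & OP6

Sorted by start: OP1, OP2, OP5, OP3, OP7, OP4, OP6.
OP2 starts after OP1 ends, so OP1 has no further overlaps.
OP5 starts after OP2 ends, so OP2 has no further overlaps.
OP3 starts after OP5 ends, so OP5 has no further overlaps.
OP7 starts before OP3 ends → OP3 and OP7 overlap.
OP4 starts before OP3 ends → OP3 and OP4 overlap.
OP6 starts after OP3 ends.
OP4 starts exactly when OP7 ends (back-to-back, no overlap), so OP7 has no further overlaps.
OP6 starts before OP4 ends → OP4 and OP6 overlap.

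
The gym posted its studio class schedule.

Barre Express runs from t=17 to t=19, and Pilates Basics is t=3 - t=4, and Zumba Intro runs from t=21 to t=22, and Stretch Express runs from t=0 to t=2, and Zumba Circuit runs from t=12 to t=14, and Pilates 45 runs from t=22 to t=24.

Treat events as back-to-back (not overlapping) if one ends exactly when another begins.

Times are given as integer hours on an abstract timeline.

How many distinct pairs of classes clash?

Check each pair: they overlap iff neither finishes before the other starts.
Sorted by start: Stretch Express, Pilates Basics, Zumba Circuit, Barre Express, Zumba Intro, Pilates 45.
Pilates Basics starts after Stretch Express ends, so Stretch Express has no further overlaps.
Zumba Circuit starts after Pilates Basics ends, so Pilates Basics has no further overlaps.
Barre Express starts after Zumba Circuit ends, so Zumba Circuit has no further overlaps.
Zumba Intro starts after Barre Express ends, so Barre Express has no further overlaps.
Pilates 45 starts exactly when Zumba Intro ends (back-to-back, no overlap).
No pair overlaps.

0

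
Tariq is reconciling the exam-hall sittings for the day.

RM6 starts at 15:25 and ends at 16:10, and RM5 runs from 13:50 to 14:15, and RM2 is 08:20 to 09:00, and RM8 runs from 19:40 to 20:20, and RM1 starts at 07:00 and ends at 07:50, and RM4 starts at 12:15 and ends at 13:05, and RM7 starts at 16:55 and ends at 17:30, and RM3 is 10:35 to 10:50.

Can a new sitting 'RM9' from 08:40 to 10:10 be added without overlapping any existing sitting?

No — it overlaps RM2

RM1: ends 07:50 at or before RM9 starts 08:40 → clear.
RM2: starts 08:20 before RM9 ends 10:10, and ends 09:00 after RM9 starts 08:40 → overlap.
RM3: starts 10:35 at or after RM9 ends 10:10 → clear.
RM4: starts 12:15 at or after RM9 ends 10:10 → clear.
RM5: starts 13:50 at or after RM9 ends 10:10 → clear.
RM6: starts 15:25 at or after RM9 ends 10:10 → clear.
RM7: starts 16:55 at or after RM9 ends 10:10 → clear.
RM8: starts 19:40 at or after RM9 ends 10:10 → clear.
RM9 overlaps RM2.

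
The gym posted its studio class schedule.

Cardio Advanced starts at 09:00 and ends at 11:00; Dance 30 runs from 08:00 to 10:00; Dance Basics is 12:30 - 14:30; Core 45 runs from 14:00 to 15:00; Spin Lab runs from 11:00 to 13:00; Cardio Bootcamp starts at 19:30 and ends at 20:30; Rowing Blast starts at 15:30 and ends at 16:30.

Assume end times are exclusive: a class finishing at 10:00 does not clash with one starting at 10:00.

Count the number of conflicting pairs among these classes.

3

Sorted by start: Dance 30, Cardio Advanced, Spin Lab, Dance Basics, Core 45, Rowing Blast, Cardio Bootcamp.
Cardio Advanced starts before Dance 30 ends → Dance 30 and Cardio Advanced overlap.
Spin Lab starts after Dance 30 ends; Dance 30 is clear from here.
Spin Lab starts exactly when Cardio Advanced ends (back-to-back, no overlap); Cardio Advanced is clear from here.
Dance Basics starts before Spin Lab ends → Spin Lab and Dance Basics overlap.
Core 45 starts after Spin Lab ends; Spin Lab is clear from here.
Core 45 starts before Dance Basics ends → Dance Basics and Core 45 overlap.
Rowing Blast starts after Dance Basics ends; Dance Basics is clear from here.
Rowing Blast starts after Core 45 ends; Core 45 is clear from here.
Cardio Bootcamp starts after Rowing Blast ends.
Overlapping pairs: Cardio Advanced & Dance 30, Core 45 & Dance Basics, Dance Basics & Spin Lab — 3 in total.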